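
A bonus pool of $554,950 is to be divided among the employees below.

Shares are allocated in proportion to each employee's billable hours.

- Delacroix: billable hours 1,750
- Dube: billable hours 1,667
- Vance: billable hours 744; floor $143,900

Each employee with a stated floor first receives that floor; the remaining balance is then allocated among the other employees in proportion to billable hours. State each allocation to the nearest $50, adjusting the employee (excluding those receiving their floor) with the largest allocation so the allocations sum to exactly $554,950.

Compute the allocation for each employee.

Fund the minimums — Vance $143,900. Balance $411,050.
Balance split over remaining billable hours 3,417: Delacroix 210,517.27 → $210,500; Dube 200,532.73 → $200,550.

Delacroix: $210,500 | Dube: $200,550 | Vance: $143,900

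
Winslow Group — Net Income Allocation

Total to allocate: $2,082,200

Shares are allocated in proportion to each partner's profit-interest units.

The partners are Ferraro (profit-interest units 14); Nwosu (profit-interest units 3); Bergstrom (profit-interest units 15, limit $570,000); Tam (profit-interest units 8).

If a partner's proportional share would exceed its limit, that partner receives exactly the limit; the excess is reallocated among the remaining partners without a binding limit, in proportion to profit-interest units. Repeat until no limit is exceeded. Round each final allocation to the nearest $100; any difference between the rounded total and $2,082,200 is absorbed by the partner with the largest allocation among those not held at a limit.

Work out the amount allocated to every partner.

Total profit-interest units = 40.
Unconstrained shares: Ferraro 728,770.00; Nwosu 156,165.00; Bergstrom 780,825.00; Tam 416,440.00.
Held at cap: Bergstrom ($570,000); remaining pool $1,512,200 reallocated over remaining profit-interest units 25.
Redistributed shares: Ferraro 846,832.00 → $846,800; Nwosu 181,464.00 → $181,500; Tam 483,904.00 → $483,900.

Ferraro: $846,800; Nwosu: $181,500; Bergstrom: $570,000; Tam: $483,900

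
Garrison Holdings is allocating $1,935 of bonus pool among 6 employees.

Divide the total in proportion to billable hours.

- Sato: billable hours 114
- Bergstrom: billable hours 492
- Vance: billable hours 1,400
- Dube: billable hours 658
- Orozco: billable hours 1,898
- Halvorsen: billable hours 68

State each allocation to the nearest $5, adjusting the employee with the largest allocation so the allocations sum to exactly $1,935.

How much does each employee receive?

Billable hours total: 4,630.
Raw shares: Sato 114/4,630 × $1,935 = 47.64; Bergstrom 492/4,630 × $1,935 = 205.62; Vance 1,400/4,630 × $1,935 = 585.10; Dube 658/4,630 × $1,935 = 275.00; Orozco 1,898/4,630 × $1,935 = 793.22; Halvorsen 68/4,630 × $1,935 = 28.42.
After rounding ($5): Sato $50; Bergstrom $205; Vance $585; Dube $275; Orozco $795; Halvorsen $30. Sum = $1,940.
Difference $1,935 − $1,940 = −$5 applied to largest allocation (Orozco): Orozco becomes $790.

Sato: $50; Bergstrom: $205; Vance: $585; Dube: $275; Orozco: $790; Halvorsen: $30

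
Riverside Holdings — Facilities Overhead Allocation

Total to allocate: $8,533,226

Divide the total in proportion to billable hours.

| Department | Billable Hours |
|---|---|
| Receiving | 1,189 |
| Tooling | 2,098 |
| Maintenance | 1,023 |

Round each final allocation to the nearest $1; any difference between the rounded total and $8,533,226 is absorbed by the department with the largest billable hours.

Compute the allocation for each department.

Receiving: $2,354,062; Tooling: $4,153,760; Maintenance: $2,025,404

Combined billable hours = 1,189 + 2,098 + 1,023 = 4,310.
Proportional shares: Receiving 2,354,061.65; Tooling 4,153,760.59; Maintenance 2,025,403.76.
At nearest $1: Receiving $2,354,062; Tooling $4,153,761; Maintenance $2,025,404. Sum = $8,533,227.
Difference $8,533,226 − $8,533,227 = −$1 applied to largest billable hours (Tooling): Tooling becomes $4,153,760.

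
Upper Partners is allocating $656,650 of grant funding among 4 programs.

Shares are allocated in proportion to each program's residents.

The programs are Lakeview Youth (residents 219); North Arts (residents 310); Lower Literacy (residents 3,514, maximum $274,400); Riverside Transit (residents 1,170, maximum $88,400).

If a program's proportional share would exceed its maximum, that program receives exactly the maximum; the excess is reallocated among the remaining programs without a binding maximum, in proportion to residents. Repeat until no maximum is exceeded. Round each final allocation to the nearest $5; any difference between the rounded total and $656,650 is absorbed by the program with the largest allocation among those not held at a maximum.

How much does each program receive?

Lakeview Youth: $121,650; North Arts: $172,200; Lower Literacy: $274,400; Riverside Transit: $88,400

Residents total: 5,213.
Unconstrained shares: Lakeview Youth 27,586.10; North Arts 39,048.82; Lower Literacy 442,637.27; Riverside Transit 147,377.81.
Held at cap: Lower Literacy ($274,400), Riverside Transit ($88,400); residual $293,850 reallocated over remaining residents 529.
Shares after redistribution: Lakeview Youth 121,650.57 → $121,650; North Arts 172,199.43 → $172,200.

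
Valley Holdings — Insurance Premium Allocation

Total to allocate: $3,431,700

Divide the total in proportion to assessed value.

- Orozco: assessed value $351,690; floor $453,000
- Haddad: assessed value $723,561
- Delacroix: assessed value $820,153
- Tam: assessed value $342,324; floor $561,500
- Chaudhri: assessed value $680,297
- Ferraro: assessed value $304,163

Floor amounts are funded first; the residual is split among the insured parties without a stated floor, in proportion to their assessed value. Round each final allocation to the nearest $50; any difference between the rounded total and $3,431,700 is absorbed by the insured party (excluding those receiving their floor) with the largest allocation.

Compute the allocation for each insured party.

Fund the minimums — Orozco $453,000; Tam $561,500. Remaining pool $2,417,200.
Remaining pool split over remaining assessed value 2,528,174: Haddad 691,800.35 → $691,800; Delacroix 784,152.45 → $784,150; Chaudhri 650,435.42 → $650,450; Ferraro 290,811.79 → $290,800.

Orozco: $453,000; Haddad: $691,800; Delacroix: $784,150; Tam: $561,500; Chaudhri: $650,450; Ferraro: $290,800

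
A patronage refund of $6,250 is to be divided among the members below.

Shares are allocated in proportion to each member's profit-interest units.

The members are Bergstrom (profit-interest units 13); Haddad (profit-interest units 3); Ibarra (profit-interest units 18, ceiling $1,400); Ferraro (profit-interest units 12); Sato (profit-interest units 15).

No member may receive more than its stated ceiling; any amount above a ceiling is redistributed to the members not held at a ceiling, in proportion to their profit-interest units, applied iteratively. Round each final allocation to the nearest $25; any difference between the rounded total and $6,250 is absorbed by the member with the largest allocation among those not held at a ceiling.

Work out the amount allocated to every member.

Bergstrom: $1,475 · Haddad: $350 · Ibarra: $1,400 · Ferraro: $1,350 · Sato: $1,675

Profit-interest units total: 61.
Proportional shares (ignoring caps): Bergstrom 1,331.97; Haddad 307.38; Ibarra 1,844.26; Ferraro 1,229.51; Sato 1,536.89.
Held at cap: Ibarra ($1,400); remaining pool $4,850 reallocated over remaining profit-interest units 43.
Shares after redistribution: Bergstrom 1,466.28 → $1,475; Haddad 338.37 → $350; Ferraro 1,353.49 → $1,350; Sato 1,691.86 → $1,700.
Rounding difference −$25 applied to Sato → $1,675.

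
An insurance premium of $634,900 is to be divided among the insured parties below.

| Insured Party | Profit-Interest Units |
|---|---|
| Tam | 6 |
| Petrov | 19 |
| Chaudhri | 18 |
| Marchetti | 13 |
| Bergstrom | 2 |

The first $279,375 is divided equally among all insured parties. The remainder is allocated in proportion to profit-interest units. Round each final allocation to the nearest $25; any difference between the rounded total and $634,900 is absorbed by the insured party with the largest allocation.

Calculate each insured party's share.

Tam: $92,650 · Petrov: $172,375 · Chaudhri: $166,200 · Marchetti: $135,550 · Bergstrom: $68,125

$279,375 shared equally gives $55,875 per insured party.
Remainder $355,525 by profit-interest units (total 58): Tam 36,778.45 → $36,775; Petrov 116,465.09 → $116,475; Chaudhri 110,335.34 → $110,325; Marchetti 79,686.64 → $79,675; Bergstrom 12,259.48 → $12,250.
Rounding difference +$25 on remainder applied to Petrov.
Totals: Tam $55,875 + $36,775 = $92,650; Petrov $55,875 + $116,500 = $172,375; Chaudhri $55,875 + $110,325 = $166,200; Marchetti $55,875 + $79,675 = $135,550; Bergstrom $55,875 + $12,250 = $68,125.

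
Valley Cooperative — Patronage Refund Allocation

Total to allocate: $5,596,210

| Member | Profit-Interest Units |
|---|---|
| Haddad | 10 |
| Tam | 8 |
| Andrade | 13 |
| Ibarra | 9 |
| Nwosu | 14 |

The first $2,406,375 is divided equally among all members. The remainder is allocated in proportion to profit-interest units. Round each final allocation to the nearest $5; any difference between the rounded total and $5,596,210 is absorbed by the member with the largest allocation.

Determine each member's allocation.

Haddad: $1,071,985; Tam: $953,845; Andrade: $1,249,200; Ibarra: $1,012,915; Nwosu: $1,308,265

$2,406,375 shared equally gives $481,275 per member.
Remainder $3,189,835 by profit-interest units (total 54): Haddad 590,710.19 → $590,710; Tam 472,568.15 → $472,570; Andrade 767,923.24 → $767,925; Ibarra 531,639.17 → $531,640; Nwosu 826,994.26 → $826,995.
Rounding difference −$5 on remainder applied to Nwosu.
Totals: Haddad $481,275 + $590,710 = $1,071,985; Tam $481,275 + $472,570 = $953,845; Andrade $481,275 + $767,925 = $1,249,200; Ibarra $481,275 + $531,640 = $1,012,915; Nwosu $481,275 + $826,990 = $1,308,265.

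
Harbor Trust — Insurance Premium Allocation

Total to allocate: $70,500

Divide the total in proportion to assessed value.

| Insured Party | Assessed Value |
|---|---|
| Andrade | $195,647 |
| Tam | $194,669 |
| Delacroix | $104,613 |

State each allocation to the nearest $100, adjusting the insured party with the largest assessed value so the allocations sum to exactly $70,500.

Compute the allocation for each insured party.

Sum of assessed value: 195,647 + 194,669 + 104,613 = 494,929.
Raw shares: Andrade 27,868.87; Tam 27,729.56; Delacroix 14,901.56.
At nearest $100: Andrade $27,900; Tam $27,700; Delacroix $14,900. Sum = $70,500.
Sum already equals the total — no adjustment.

Andrade: $27,900 | Tam: $27,700 | Delacroix: $14,900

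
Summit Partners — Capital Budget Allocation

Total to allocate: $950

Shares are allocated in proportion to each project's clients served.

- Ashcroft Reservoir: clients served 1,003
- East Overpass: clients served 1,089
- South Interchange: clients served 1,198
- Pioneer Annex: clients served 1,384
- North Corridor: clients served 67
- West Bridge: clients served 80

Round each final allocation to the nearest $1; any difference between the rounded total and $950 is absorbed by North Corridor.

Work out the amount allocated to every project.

Clients served total: 4,821.
Pro-rata amounts: Ashcroft Reservoir 1,003/4,821 × $950 = 197.65; East Overpass 1,089/4,821 × $950 = 214.59; South Interchange 1,198/4,821 × $950 = 236.07; Pioneer Annex 1,384/4,821 × $950 = 272.72; North Corridor 67/4,821 × $950 = 13.20; West Bridge 80/4,821 × $950 = 15.76.
At nearest $1: Ashcroft Reservoir $198; East Overpass $215; South Interchange $236; Pioneer Annex $273; North Corridor $13; West Bridge $16. Sum = $951.
Difference $950 − $951 = −$1 applied to North Corridor: North Corridor becomes $12.

Ashcroft Reservoir: $198; East Overpass: $215; South Interchange: $236; Pioneer Annex: $273; North Corridor: $12; West Bridge: $16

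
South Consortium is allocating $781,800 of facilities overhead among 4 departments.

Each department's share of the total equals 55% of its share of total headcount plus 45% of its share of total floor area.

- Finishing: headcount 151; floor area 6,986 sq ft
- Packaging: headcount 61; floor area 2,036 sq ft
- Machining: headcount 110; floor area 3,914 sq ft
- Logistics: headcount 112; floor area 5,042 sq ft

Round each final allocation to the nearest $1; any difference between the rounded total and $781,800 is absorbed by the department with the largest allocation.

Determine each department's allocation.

Headcount total 434; floor area total 17,978.
Combined weights (55% headcount + 45% floor area): Finishing 0.3662; Packaging 0.1283; Machining 0.2374; Logistics 0.2681.
Pro-rata amounts: Finishing 286,313.27; Packaging 100,278.70; Machining 185,576.38; Logistics 209,631.64.
At nearest $1: Finishing $286,313; Packaging $100,279; Machining $185,576; Logistics $209,632. Sum = $781,800.
Sum already equals the total — no adjustment.

Finishing: $286,313; Packaging: $100,279; Machining: $185,576; Logistics: $209,632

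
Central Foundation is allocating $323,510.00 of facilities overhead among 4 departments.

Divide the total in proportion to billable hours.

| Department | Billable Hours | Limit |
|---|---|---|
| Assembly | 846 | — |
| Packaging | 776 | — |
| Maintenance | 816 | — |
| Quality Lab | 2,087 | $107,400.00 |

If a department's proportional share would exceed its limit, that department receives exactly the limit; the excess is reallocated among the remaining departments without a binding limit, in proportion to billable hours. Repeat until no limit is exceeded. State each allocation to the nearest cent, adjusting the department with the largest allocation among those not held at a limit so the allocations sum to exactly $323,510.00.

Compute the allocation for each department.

Assembly: $74,991.41 | Packaging: $68,786.45 | Maintenance: $72,332.14 | Quality Lab: $107,400.00

Sum of billable hours: 4,525.
Unconstrained shares: Assembly 60,483.8586; Packaging 55,479.2840; Maintenance 58,339.0409; Quality Lab 149,207.8166.
Held at cap: Quality Lab ($107,400.00); balance $216,110.00 reallocated over remaining billable hours 2,438.
Redistributed shares: Assembly 74,991.4110 → $74,991.41; Packaging 68,786.4479 → $68,786.45; Maintenance 72,332.1411 → $72,332.14.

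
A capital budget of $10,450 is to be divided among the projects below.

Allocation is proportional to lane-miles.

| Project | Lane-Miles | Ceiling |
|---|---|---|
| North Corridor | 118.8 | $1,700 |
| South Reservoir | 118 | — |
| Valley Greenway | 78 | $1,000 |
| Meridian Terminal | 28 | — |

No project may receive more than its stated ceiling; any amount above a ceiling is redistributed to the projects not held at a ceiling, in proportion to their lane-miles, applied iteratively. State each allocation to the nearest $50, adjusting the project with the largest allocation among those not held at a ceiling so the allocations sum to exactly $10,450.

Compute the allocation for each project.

North Corridor: $1,700 | South Reservoir: $6,250 | Valley Greenway: $1,000 | Meridian Terminal: $1,500

Sum of lane-miles: 342.8.
Unconstrained shares: North Corridor 3,621.53; South Reservoir 3,597.14; Valley Greenway 2,377.77; Meridian Terminal 853.56.
Capped: North Corridor ($1,700), Valley Greenway ($1,000); remaining pool $7,750 reallocated over remaining lane-miles 146.
Redistributed shares: South Reservoir 6,263.70 → $6,250; Meridian Terminal 1,486.30 → $1,500.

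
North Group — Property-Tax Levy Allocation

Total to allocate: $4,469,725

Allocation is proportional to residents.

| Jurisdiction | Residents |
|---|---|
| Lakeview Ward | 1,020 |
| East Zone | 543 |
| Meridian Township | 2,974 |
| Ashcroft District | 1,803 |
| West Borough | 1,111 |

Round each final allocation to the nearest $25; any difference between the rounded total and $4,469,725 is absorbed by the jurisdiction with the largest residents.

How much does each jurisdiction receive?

Sum of residents: 1,020 + 543 + 2,974 + 1,803 + 1,111 = 7,451.
Unrounded shares: Lakeview Ward 611,880.22; East Zone 325,736.23; Meridian Township 1,784,050.75; Ashcroft District 1,081,588.27; West Borough 666,469.53.
Rounded to nearest $25: Lakeview Ward $611,875; East Zone $325,725; Meridian Township $1,784,050; Ashcroft District $1,081,600; West Borough $666,475. Sum = $4,469,725.
Sum already equals the total — no adjustment.

Lakeview Ward: $611,875 | East Zone: $325,725 | Meridian Township: $1,784,050 | Ashcroft District: $1,081,600 | West Borough: $666,475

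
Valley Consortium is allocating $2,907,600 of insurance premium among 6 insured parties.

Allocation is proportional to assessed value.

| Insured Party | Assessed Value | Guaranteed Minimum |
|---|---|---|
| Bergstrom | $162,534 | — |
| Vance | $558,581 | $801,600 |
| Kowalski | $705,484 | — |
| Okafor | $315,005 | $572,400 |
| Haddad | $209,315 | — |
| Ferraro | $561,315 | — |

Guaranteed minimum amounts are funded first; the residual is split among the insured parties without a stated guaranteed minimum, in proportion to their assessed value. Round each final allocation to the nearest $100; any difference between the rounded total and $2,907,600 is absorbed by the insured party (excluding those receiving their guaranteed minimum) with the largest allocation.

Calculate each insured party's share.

Guaranteed amounts: Vance $801,600; Okafor $572,400. Remaining pool $1,533,600.
Remaining pool split over remaining assessed value 1,638,648: Bergstrom 152,114.51 → $152,100; Kowalski 660,257.88 → $660,300; Haddad 195,896.55 → $195,900; Ferraro 525,331.06 → $525,300.

Bergstrom: $152,100 · Vance: $801,600 · Kowalski: $660,300 · Okafor: $572,400 · Haddad: $195,900 · Ferraro: $525,300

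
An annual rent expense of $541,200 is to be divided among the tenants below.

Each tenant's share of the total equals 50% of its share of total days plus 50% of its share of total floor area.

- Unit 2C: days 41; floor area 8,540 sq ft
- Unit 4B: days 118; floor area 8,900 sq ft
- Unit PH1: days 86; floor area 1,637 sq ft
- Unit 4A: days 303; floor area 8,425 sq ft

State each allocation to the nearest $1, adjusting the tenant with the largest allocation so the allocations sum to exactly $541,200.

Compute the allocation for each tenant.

Unit 2C: $104,273 · Unit 4B: $145,838 · Unit PH1: $58,573 · Unit 4A: $232,516

Totals — days 548, floor area 27,502.
Blended shares (50% days + 50% floor area): Unit 2C 0.1927; Unit 4B 0.2695; Unit PH1 0.1082; Unit 4A 0.4296.
Unrounded shares: Unit 2C 104,273.11; Unit 4B 145,837.51; Unit PH1 58,573.33; Unit 4A 232,516.04.
Rounded to nearest $1: Unit 2C $104,273; Unit 4B $145,838; Unit PH1 $58,573; Unit 4A $232,516. Sum = $541,200.
Sum already equals the total — no adjustment.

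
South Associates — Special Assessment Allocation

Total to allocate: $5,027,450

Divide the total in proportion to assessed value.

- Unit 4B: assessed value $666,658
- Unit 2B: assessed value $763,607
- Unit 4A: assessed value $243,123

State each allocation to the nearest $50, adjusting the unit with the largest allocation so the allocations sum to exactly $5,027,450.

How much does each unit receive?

Unit 4B: $2,002,900; Unit 2B: $2,294,100; Unit 4A: $730,450

Combined assessed value = 1,673,388.
Unrounded shares: Unit 4B 666,658/1,673,388 × $5,027,450 = 2,002,876.66; Unit 2B 763,607/1,673,388 × $5,027,450 = 2,294,145.78; Unit 4A 243,123/1,673,388 × $5,027,450 = 730,427.57.
After rounding ($50): Unit 4B $2,002,900; Unit 2B $2,294,150; Unit 4A $730,450. Sum = $5,027,500.
Difference $5,027,450 − $5,027,500 = −$50 applied to largest allocation (Unit 2B): Unit 2B becomes $2,294,100.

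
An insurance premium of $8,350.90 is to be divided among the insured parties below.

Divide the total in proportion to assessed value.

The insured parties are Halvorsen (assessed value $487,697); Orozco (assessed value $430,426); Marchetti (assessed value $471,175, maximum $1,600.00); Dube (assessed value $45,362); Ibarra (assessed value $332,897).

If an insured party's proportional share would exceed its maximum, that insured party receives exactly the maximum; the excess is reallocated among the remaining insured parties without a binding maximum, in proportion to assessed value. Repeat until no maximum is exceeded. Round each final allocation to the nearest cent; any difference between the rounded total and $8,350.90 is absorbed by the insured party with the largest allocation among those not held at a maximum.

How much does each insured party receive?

Halvorsen: $2,539.68; Orozco: $2,241.44; Marchetti: $1,600.00; Dube: $236.22; Ibarra: $1,733.56

Combined assessed value = 1,767,557.
Unconstrained shares: Halvorsen 2,304.1457; Orozco 2,033.5664; Marchetti 2,226.0868; Dube 214.3147; Ibarra 1,572.7864.
Held at cap: Marchetti ($1,600.00); balance $6,750.90 reallocated over remaining assessed value 1,296,382.
Remaining shares: Halvorsen 2,539.6786 → $2,539.68; Orozco 2,241.4403 → $2,241.44; Dube 236.2223 → $236.22; Ibarra 1,733.5587 → $1,733.56.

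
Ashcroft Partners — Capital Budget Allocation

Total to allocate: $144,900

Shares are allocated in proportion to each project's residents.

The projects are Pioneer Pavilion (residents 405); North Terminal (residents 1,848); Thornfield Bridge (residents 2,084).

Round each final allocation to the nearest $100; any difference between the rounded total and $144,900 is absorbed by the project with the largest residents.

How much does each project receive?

Combined residents = 405 + 1,848 + 2,084 = 4,337.
Unrounded shares: Pioneer Pavilion 13,531.13; North Terminal 61,742.03; Thornfield Bridge 69,626.84.
At nearest $100: Pioneer Pavilion $13,500; North Terminal $61,700; Thornfield Bridge $69,600. Sum = $144,800.
Difference $144,900 − $144,800 = +$100 applied to largest residents (Thornfield Bridge): Thornfield Bridge becomes $69,700.

Pioneer Pavilion: $13,500 · North Terminal: $61,700 · Thornfield Bridge: $69,700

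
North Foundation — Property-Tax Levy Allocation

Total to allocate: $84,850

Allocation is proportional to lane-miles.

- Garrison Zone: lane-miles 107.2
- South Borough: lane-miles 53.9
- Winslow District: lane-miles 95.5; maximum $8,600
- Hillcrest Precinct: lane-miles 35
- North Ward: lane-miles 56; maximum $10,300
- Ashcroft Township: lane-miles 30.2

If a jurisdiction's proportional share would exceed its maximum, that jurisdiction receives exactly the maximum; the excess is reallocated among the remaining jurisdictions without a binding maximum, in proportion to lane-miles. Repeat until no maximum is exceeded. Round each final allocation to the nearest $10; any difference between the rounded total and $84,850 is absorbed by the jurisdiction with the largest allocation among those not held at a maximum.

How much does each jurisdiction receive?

Total lane-miles = 377.8.
Pro-rata shares before constraints: Garrison Zone 24,076.02; South Borough 12,105.39; Winslow District 21,448.32; Hillcrest Precinct 7,860.64; North Ward 12,577.02; Ashcroft Township 6,782.61.
Held at cap: Winslow District ($8,600), North Ward ($10,300); remaining pool $65,950 reallocated over remaining lane-miles 226.3.
Remaining shares: Garrison Zone 31,241.01 → $31,240; South Borough 15,707.93 → $15,710; Hillcrest Precinct 10,199.96 → $10,200; Ashcroft Township 8,801.10 → $8,800.

Garrison Zone: $31,240 · South Borough: $15,710 · Winslow District: $8,600 · Hillcrest Precinct: $10,200 · North Ward: $10,300 · Ashcroft Township: $8,800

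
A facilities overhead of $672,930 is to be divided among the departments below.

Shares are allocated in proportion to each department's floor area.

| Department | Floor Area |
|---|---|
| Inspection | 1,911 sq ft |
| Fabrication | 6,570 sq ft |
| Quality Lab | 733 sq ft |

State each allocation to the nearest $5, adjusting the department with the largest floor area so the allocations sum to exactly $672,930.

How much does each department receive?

Inspection: $139,565 · Fabrication: $479,830 · Quality Lab: $53,535

Total floor area = 1,911 + 6,570 + 733 = 9,214.
Raw shares: Inspection 139,566.88; Fabrication 479,829.62; Quality Lab 53,533.50.
After rounding ($5): Inspection $139,565; Fabrication $479,830; Quality Lab $53,535. Sum = $672,930.
Sum already equals the total — no adjustment.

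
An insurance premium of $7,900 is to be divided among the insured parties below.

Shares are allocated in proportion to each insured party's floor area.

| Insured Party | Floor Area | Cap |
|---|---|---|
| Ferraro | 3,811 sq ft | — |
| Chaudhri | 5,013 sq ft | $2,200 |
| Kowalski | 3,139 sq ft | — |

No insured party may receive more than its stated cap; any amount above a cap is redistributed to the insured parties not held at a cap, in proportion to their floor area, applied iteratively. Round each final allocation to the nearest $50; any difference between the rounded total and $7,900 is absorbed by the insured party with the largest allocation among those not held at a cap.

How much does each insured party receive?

Ferraro: $3,150; Chaudhri: $2,200; Kowalski: $2,550

Total floor area = 11,963.
Unconstrained shares: Ferraro 2,516.67; Chaudhri 3,310.43; Kowalski 2,072.90.
Capped: Chaudhri ($2,200); balance $5,700 reallocated over remaining floor area 6,950.
Remaining shares: Ferraro 3,125.57 → $3,150; Kowalski 2,574.43 → $2,550.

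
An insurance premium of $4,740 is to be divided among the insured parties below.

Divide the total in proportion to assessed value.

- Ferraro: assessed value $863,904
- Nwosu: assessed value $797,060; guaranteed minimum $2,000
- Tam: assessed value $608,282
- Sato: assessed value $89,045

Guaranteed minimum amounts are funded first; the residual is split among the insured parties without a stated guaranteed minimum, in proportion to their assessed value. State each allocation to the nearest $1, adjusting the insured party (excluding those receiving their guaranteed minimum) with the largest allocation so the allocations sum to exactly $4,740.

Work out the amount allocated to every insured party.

Ferraro: $1,516 | Nwosu: $2,000 | Tam: $1,068 | Sato: $156

Minimums first: Nwosu $2,000. Residual $2,740.
Residual split over remaining assessed value 1,561,231: Ferraro 1,516.17 → $1,516; Tam 1,067.55 → $1,068; Sato 156.28 → $156.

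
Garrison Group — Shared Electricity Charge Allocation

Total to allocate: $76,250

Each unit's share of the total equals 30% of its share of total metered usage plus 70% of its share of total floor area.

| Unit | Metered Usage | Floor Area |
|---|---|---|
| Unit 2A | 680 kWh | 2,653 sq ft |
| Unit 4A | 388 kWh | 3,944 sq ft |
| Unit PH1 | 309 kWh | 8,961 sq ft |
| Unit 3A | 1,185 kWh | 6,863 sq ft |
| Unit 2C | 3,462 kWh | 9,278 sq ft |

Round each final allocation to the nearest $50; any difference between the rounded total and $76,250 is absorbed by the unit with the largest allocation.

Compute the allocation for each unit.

Totals — metered usage 6,024, floor area 31,699.
Composite weights (30% metered usage + 70% floor area): Unit 2A 0.0924; Unit 4A 0.1064; Unit PH1 0.2133; Unit 3A 0.2106; Unit 2C 0.3773.
Pro-rata amounts: Unit 2A 7,049.31; Unit 4A 8,114.29; Unit PH1 16,261.96; Unit 3A 16,055.78; Unit 2C 28,768.65.
At nearest $50: Unit 2A $7,050; Unit 4A $8,100; Unit PH1 $16,250; Unit 3A $16,050; Unit 2C $28,750. Sum = $76,200.
Difference $76,250 − $76,200 = +$50 applied to largest allocation (Unit 2C): Unit 2C becomes $28,800.

Unit 2A: $7,050 · Unit 4A: $8,100 · Unit PH1: $16,250 · Unit 3A: $16,050 · Unit 2C: $28,800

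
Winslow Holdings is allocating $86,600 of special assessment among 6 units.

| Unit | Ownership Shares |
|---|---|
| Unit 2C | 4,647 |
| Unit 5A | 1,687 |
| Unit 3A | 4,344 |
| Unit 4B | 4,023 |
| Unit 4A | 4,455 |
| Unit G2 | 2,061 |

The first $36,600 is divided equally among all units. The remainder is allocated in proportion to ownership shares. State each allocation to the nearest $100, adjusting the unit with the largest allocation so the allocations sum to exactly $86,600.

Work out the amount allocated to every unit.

Unit 2C: $17,000; Unit 5A: $10,100; Unit 3A: $16,300; Unit 4B: $15,600; Unit 4A: $16,600; Unit G2: $11,000

$36,600 shared equally gives $6,100 per unit.
Remainder $50,000 by ownership shares (total 21,217): Unit 2C 10,951.12 → $11,000; Unit 5A 3,975.59 → $4,000; Unit 3A 10,237.07 → $10,200; Unit 4B 9,480.61 → $9,500; Unit 4A 10,498.66 → $10,500; Unit G2 4,856.95 → $4,900.
Rounding difference −$100 on remainder applied to Unit 2C.
Totals: Unit 2C $6,100 + $10,900 = $17,000; Unit 5A $6,100 + $4,000 = $10,100; Unit 3A $6,100 + $10,200 = $16,300; Unit 4B $6,100 + $9,500 = $15,600; Unit 4A $6,100 + $10,500 = $16,600; Unit G2 $6,100 + $4,900 = $11,000.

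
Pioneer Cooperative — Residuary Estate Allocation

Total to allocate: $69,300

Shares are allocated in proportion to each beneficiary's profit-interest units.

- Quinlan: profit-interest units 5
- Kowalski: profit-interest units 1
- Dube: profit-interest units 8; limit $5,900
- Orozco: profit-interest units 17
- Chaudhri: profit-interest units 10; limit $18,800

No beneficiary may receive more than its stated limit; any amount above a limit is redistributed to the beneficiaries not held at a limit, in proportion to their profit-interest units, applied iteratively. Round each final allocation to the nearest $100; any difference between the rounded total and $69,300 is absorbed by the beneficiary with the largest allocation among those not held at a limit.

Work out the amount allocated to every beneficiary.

Profit-interest units total: 41.
Unconstrained shares: Quinlan 8,451.22; Kowalski 1,690.24; Dube 13,521.95; Orozco 28,734.15; Chaudhri 16,902.44.
Capped: Dube ($5,900); balance $63,400 reallocated over remaining profit-interest units 33.
Capped: Chaudhri ($18,800); balance $44,600 reallocated over remaining profit-interest units 23.
Shares after redistribution: Quinlan 9,695.65 → $9,700; Kowalski 1,939.13 → $1,900; Orozco 32,965.22 → $33,000.

Quinlan: $9,700 · Kowalski: $1,900 · Dube: $5,900 · Orozco: $33,000 · Chaudhri: $18,800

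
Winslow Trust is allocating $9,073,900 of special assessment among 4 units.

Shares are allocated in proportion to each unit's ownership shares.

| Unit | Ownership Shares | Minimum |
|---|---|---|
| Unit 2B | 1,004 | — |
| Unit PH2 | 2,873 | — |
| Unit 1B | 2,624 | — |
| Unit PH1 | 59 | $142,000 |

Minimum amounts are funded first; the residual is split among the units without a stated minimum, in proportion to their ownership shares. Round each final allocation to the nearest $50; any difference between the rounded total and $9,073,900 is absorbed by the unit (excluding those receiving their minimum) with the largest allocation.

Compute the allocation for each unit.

Unit 2B: $1,379,400 · Unit PH2: $3,947,300 · Unit 1B: $3,605,200 · Unit PH1: $142,000

Guaranteed amounts: Unit PH1 $142,000. Balance $8,931,900.
Balance split over remaining ownership shares 6,501: Unit 2B 1,379,422.80 → $1,379,400; Unit PH2 3,947,292.52 → $3,947,300; Unit 1B 3,605,184.68 → $3,605,200.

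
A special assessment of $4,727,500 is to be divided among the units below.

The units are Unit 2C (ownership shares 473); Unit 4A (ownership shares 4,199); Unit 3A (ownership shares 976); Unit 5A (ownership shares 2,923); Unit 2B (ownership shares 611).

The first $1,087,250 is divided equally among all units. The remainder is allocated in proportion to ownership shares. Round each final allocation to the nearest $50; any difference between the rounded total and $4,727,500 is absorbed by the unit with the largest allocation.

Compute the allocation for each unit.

$1,087,250 shared equally gives $217,450 per unit.
Remainder $3,640,250 by ownership shares (total 9,182): Unit 2C 187,523.22 → $187,500; Unit 4A 1,664,714.63 → $1,664,700; Unit 3A 386,940.10 → $386,950; Unit 5A 1,158,838.03 → $1,158,850; Unit 2B 242,234.02 → $242,250.
Totals: Unit 2C $217,450 + $187,500 = $404,950; Unit 4A $217,450 + $1,664,700 = $1,882,150; Unit 3A $217,450 + $386,950 = $604,400; Unit 5A $217,450 + $1,158,850 = $1,376,300; Unit 2B $217,450 + $242,250 = $459,700.

Unit 2C: $404,950; Unit 4A: $1,882,150; Unit 3A: $604,400; Unit 5A: $1,376,300; Unit 2B: $459,700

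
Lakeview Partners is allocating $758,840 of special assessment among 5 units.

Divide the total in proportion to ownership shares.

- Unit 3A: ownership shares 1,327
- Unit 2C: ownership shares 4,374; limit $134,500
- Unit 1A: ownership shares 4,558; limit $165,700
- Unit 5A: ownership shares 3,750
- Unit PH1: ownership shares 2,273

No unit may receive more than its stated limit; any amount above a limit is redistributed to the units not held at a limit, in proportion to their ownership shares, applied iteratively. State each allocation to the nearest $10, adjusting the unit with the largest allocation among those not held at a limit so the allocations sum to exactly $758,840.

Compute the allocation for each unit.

Unit 3A: $82,800 · Unit 2C: $134,500 · Unit 1A: $165,700 · Unit 5A: $234,000 · Unit PH1: $141,840

Combined ownership shares = 16,282.
Pro-rata shares before constraints: Unit 3A 61,846.25; Unit 2C 203,854.94; Unit 1A 212,430.46; Unit 5A 174,772.76; Unit PH1 105,935.59.
Held at cap: Unit 2C ($134,500), Unit 1A ($165,700); residual $458,640 reallocated over remaining ownership shares 7,350.
Shares after redistribution: Unit 3A 82,804.80 → $82,800; Unit 5A 234,000.00 → $234,000; Unit PH1 141,835.20 → $141,840.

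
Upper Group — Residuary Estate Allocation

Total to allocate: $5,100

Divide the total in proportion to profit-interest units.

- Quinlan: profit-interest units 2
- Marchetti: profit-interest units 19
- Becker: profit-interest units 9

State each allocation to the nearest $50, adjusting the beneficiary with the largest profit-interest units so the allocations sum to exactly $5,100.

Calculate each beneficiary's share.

Total profit-interest units = 30.
Raw shares: Quinlan 2/30 × $5,100 = 340.00; Marchetti 19/30 × $5,100 = 3,230.00; Becker 9/30 × $5,100 = 1,530.00.
At nearest $50: Quinlan $350; Marchetti $3,250; Becker $1,550. Sum = $5,150.
Difference $5,100 − $5,150 = −$50 applied to largest profit-interest units (Marchetti): Marchetti becomes $3,200.

Quinlan: $350; Marchetti: $3,200; Becker: $1,550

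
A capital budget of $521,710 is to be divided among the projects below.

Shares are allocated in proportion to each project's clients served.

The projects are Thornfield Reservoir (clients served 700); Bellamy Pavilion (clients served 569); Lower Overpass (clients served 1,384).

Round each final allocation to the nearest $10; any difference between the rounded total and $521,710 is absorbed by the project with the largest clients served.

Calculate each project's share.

Thornfield Reservoir: $137,650; Bellamy Pavilion: $111,890; Lower Overpass: $272,170

Clients served total: 2,653.
Unrounded shares: Thornfield Reservoir 700/2,653 × $521,710 = 137,654.35; Bellamy Pavilion 569/2,653 × $521,710 = 111,893.32; Lower Overpass 1,384/2,653 × $521,710 = 272,162.32.
After rounding ($10): Thornfield Reservoir $137,650; Bellamy Pavilion $111,890; Lower Overpass $272,160. Sum = $521,700.
Difference $521,710 − $521,700 = +$10 applied to largest clients served (Lower Overpass): Lower Overpass becomes $272,170.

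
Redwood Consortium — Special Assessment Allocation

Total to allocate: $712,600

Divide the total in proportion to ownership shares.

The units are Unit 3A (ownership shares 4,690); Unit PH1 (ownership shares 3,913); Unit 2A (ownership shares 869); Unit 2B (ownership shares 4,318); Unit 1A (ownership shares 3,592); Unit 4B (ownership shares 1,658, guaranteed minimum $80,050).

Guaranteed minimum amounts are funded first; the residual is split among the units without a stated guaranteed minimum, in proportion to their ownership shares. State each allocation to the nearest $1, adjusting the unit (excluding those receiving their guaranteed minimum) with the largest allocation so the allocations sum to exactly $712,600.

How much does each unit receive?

Unit 3A: $170,674 | Unit PH1: $142,398 | Unit 2A: $31,624 | Unit 2B: $157,137 | Unit 1A: $130,717 | Unit 4B: $80,050

Fund the minimums — Unit 4B $80,050. Balance $632,550.
Balance split over remaining ownership shares 17,382: Unit 3A 170,674.23 → $170,674; Unit PH1 142,398.35 → $142,398; Unit 2A 31,623.86 → $31,624; Unit 2B 157,136.74 → $157,137; Unit 1A 130,716.81 → $130,717.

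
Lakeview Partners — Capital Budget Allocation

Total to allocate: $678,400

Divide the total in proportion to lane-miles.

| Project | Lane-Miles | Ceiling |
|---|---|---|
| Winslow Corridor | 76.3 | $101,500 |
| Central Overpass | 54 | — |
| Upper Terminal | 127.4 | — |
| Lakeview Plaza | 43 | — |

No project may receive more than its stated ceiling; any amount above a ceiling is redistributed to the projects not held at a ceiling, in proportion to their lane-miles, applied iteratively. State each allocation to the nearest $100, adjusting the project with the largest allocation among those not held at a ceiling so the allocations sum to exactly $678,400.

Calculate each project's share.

Winslow Corridor: $101,500 · Central Overpass: $138,800 · Upper Terminal: $327,600 · Lakeview Plaza: $110,500

Total lane-miles = 300.7.
Pro-rata shares before constraints: Winslow Corridor 172,138.08; Central Overpass 121,827.74; Upper Terminal 287,423.21; Lakeview Plaza 97,010.97.
Cap binds for Winslow Corridor ($101,500); balance $576,900 reallocated over remaining lane-miles 224.4.
Remaining shares: Central Overpass 138,826.20 → $138,800; Upper Terminal 327,527.01 → $327,500; Lakeview Plaza 110,546.79 → $110,500.
Rounding difference +$100 applied to Upper Terminal → $327,600.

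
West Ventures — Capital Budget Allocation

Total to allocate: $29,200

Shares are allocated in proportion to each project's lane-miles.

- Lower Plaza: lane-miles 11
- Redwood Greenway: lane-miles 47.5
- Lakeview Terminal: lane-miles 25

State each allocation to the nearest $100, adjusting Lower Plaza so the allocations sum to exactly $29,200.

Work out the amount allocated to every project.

Lane-miles total: 83.5.
Pro-rata amounts: Lower Plaza 11/83.5 × $29,200 = 3,846.71; Redwood Greenway 47.5/83.5 × $29,200 = 16,610.78; Lakeview Terminal 25/83.5 × $29,200 = 8,742.51.
Rounded to nearest $100: Lower Plaza $3,800; Redwood Greenway $16,600; Lakeview Terminal $8,700. Sum = $29,100.
Difference $29,200 − $29,100 = +$100 applied to Lower Plaza: Lower Plaza becomes $3,900.

Lower Plaza: $3,900 · Redwood Greenway: $16,600 · Lakeview Terminal: $8,700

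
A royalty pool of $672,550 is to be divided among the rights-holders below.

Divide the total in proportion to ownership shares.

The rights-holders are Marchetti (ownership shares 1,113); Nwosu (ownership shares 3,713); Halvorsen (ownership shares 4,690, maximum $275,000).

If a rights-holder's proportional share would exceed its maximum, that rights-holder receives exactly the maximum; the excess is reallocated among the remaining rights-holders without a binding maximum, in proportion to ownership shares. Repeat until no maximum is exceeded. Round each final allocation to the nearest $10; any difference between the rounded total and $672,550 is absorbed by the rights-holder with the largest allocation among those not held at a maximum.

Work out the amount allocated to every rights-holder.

Marchetti: $91,690; Nwosu: $305,860; Halvorsen: $275,000

Sum of ownership shares: 9,516.
Proportional shares (ignoring caps): Marchetti 78,662.06; Nwosu 262,418.89; Halvorsen 331,469.05.
Cap binds for Halvorsen ($275,000); remaining pool $397,550 reallocated over remaining ownership shares 4,826.
Remaining shares: Marchetti 91,685.28 → $91,690; Nwosu 305,864.72 → $305,860.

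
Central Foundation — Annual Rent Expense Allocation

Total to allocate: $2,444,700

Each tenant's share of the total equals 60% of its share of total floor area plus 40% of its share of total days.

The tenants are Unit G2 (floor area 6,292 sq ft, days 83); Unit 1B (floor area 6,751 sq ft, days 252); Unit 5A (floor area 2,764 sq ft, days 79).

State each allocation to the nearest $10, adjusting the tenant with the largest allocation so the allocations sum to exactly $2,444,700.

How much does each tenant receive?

Unit G2: $779,920 | Unit 1B: $1,221,690 | Unit 5A: $443,090

Totals — floor area 15,807, days 414.
Composite weights (60% floor area + 40% days): Unit G2 0.3190; Unit 1B 0.4997; Unit 5A 0.1812.
Raw shares: Unit G2 779,918.30; Unit 1B 1,221,694.38; Unit 5A 443,087.32.
At nearest $10: Unit G2 $779,920; Unit 1B $1,221,690; Unit 5A $443,090. Sum = $2,444,700.
Sum already equals the total — no adjustment.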